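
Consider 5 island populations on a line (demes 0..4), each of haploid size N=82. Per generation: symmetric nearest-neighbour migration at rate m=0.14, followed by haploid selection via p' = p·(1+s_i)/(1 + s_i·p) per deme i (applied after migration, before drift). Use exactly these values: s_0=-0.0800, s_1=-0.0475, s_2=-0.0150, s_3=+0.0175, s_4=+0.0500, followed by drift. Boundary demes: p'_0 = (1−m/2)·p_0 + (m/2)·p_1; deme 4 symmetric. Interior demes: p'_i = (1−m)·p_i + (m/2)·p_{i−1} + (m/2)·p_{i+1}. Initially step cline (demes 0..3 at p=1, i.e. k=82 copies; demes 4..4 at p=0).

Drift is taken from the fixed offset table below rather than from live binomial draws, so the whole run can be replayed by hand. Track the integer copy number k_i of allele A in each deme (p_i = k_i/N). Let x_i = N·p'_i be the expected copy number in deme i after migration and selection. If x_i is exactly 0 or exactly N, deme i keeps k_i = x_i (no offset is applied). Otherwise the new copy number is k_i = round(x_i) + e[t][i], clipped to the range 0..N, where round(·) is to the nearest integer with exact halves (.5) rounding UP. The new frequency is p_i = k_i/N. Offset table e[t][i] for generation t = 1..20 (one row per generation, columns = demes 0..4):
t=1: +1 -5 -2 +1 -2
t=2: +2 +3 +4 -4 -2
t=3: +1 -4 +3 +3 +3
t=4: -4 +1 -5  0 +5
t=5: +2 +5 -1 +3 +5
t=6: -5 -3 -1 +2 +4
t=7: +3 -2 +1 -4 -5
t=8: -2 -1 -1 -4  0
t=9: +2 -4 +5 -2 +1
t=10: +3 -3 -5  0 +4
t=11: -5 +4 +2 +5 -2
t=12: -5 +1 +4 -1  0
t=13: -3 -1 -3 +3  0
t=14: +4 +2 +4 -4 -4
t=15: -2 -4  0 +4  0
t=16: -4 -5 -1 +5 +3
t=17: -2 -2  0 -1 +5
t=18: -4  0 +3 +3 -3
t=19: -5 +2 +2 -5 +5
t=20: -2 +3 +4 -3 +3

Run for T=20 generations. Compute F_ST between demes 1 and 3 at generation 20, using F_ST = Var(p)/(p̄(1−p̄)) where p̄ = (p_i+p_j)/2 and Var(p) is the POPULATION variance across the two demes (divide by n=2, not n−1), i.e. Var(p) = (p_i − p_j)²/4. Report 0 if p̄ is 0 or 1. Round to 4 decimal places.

0.0002

t=0: k=[82 82 82 82 0]
t=1: x=[82.0000 82.0000 82.0000 76.3519 6.0060] k=[82 82 82 77 4]
t=2: x=[82.0000 82.0000 81.6447 72.3882 9.5127] k=[82 82 82 68 8]
t=3: x=[82.0000 82.0000 81.0053 65.0148 12.7154] k=[82 82 82 68 16]
t=4: x=[82.0000 82.0000 81.0053 65.5691 20.3780] k=[82 82 76 66 25]
t=5: x=[82.0000 81.5592 75.6318 64.0742 28.7745] k=[82 82 75 67 34]
t=6: x=[82.0000 81.4857 74.8317 65.4800 37.2997] k=[82 78 74 67 41]
t=7: x=[81.6957 77.8107 73.6777 65.8957 43.8170] k=[82 76 75 62 39]
t=8: x=[81.5437 76.0886 74.0522 61.5673 41.6101] k=[80 75 73 58 42]
t=9: x=[79.4520 74.9007 71.9576 58.2239 44.1161] k=[81 71 77 56 45]
t=10: x=[80.1555 71.6892 75.0140 57.0025 46.7537] k=[82 69 70 57 51]
t=11: x=[81.0118 69.4722 68.8540 57.7871 52.3496] k=[76 73 71 63 50]
t=12: x=[75.2942 72.6753 70.4306 62.9053 51.8461] k=[70 74 74 62 52]
t=13: x=[69.4173 73.3506 73.0401 62.3999 53.6122] k=[66 72 70 65 54]
t=14: x=[65.3405 70.9841 69.6321 64.8168 55.6500] k=[69 73 74 61 52]
t=15: x=[68.3579 72.3846 72.8984 61.5475 53.5432] k=[66 68 73 66 54]
t=16: x=[65.0460 67.6427 72.0284 65.8759 55.7188] k=[61 63 71 71 59]
t=17: x=[59.8168 62.7114 70.2891 70.3347 60.6201] k=[58 61 70 69 66]
t=18: x=[56.7776 60.6608 69.1369 69.0503 66.8227] k=[53 61 72 72 64]
t=19: x=[51.9920 60.4458 71.0878 71.5986 65.2205] k=[47 62 73 67 70]
t=20: x=[46.3802 60.9681 71.6744 67.8345 70.2884] k=[44 64 76 65 73]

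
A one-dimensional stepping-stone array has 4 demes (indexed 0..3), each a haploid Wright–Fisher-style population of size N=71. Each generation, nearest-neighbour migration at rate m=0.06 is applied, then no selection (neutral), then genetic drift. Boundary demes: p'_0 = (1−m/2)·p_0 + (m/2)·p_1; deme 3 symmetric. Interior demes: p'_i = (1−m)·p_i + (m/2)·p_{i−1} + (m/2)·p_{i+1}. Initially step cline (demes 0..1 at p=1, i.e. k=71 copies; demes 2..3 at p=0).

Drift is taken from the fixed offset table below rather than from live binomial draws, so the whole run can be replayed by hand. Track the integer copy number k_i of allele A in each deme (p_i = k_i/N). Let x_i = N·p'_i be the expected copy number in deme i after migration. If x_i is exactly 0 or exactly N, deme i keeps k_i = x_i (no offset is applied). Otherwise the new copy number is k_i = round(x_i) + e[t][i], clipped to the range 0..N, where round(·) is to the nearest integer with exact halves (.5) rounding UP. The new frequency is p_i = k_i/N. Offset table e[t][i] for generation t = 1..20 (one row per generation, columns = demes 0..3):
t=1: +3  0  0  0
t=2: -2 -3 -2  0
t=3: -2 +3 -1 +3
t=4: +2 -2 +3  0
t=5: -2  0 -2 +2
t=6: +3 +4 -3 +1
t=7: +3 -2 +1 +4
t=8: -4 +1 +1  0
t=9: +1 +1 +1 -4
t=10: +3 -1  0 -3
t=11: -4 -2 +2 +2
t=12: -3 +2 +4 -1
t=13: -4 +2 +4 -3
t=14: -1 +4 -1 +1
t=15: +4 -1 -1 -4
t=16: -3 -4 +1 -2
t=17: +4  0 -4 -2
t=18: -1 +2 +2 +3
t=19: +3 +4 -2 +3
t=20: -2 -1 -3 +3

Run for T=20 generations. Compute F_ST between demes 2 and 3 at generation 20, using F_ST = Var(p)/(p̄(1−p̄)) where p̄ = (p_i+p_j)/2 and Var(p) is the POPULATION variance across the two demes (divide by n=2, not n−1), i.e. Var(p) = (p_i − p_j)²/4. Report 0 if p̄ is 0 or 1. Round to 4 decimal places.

t=0: k=[71 71 0 0]
t=1: x=[71.0000 68.8700 2.1300 0.0000] k=[71 69 2 0]
t=2: x=[70.9400 67.0500 3.9500 0.0600] k=[69 64 2 0]
t=3: x=[68.8500 62.2900 3.8000 0.0600] k=[67 65 3 3]
t=4: x=[66.9400 63.2000 4.8600 3.0000] k=[69 61 8 3]
t=5: x=[68.7600 59.6500 9.4400 3.1500] k=[67 60 7 5]
t=6: x=[66.7900 58.6200 8.5300 5.0600] k=[70 63 6 6]
t=7: x=[69.7900 61.5000 7.7100 6.0000] k=[71 60 9 10]
t=8: x=[70.6700 58.8000 10.5600 9.9700] k=[67 60 12 10]
t=9: x=[66.7900 58.7700 13.3800 10.0600] k=[68 60 14 6]
t=10: x=[67.7600 58.8600 15.1400 6.2400] k=[71 58 15 3]
t=11: x=[70.6100 57.1000 15.9300 3.3600] k=[67 55 18 5]
t=12: x=[66.6400 54.2500 18.7200 5.3900] k=[64 56 23 4]
t=13: x=[63.7600 55.2500 23.4200 4.5700] k=[60 57 27 2]
t=14: x=[59.9100 56.1900 27.1500 2.7500] k=[59 60 26 4]
t=15: x=[59.0300 58.9500 26.3600 4.6600] k=[63 58 25 1]
t=16: x=[62.8500 57.1600 25.2700 1.7200] k=[60 53 26 0]
t=17: x=[59.7900 52.4000 26.0300 0.7800] k=[64 52 22 0]
t=18: x=[63.6400 51.4600 22.2400 0.6600] k=[63 53 24 4]
t=19: x=[62.7000 52.4300 24.2700 4.6000] k=[66 56 22 8]
t=20: x=[65.7000 55.2800 22.6000 8.4200] k=[64 54 20 11]

0.0235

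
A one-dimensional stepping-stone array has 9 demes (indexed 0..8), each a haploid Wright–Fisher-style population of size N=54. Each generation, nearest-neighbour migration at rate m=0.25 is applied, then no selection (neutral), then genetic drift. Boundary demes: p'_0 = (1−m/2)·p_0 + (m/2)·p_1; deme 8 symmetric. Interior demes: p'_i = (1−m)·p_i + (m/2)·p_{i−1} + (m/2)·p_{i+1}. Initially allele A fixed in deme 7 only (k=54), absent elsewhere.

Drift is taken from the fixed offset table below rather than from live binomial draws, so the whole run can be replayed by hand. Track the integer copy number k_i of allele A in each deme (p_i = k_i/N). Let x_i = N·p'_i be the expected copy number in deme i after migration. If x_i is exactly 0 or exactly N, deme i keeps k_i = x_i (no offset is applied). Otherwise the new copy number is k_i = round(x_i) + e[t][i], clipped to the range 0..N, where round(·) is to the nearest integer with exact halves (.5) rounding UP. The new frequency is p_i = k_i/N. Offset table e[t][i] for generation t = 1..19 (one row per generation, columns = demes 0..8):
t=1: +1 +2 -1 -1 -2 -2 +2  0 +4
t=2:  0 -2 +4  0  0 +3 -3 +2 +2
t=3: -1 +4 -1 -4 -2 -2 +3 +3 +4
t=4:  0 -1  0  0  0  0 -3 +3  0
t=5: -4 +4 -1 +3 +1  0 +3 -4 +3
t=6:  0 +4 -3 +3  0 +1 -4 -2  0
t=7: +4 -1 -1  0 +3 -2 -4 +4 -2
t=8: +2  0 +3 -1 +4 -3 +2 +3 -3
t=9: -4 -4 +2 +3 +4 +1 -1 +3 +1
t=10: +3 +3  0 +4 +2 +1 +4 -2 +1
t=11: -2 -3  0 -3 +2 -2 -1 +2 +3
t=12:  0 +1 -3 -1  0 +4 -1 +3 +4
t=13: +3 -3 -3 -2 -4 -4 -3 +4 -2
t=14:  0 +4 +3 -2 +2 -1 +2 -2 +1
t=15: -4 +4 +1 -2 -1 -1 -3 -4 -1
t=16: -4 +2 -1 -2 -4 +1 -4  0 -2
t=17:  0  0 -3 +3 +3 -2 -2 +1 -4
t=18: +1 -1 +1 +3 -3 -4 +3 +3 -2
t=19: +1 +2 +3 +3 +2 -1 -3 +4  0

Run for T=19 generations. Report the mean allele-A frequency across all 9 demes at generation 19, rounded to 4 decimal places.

t=0: k=[0 0 0 0 0 0 0 54 0]
t=1: x=[0.0000 0.0000 0.0000 0.0000 0.0000 0.0000 6.7500 40.5000 6.7500] k=[0 0 0 0 0 0 9 41 11]
t=2: x=[0.0000 0.0000 0.0000 0.0000 0.0000 1.1250 11.8750 33.2500 14.7500] k=[0 0 0 0 0 4 9 35 17]
t=3: x=[0.0000 0.0000 0.0000 0.0000 0.5000 4.1250 11.6250 29.5000 19.2500] k=[0 0 0 0 0 2 15 33 23]
t=4: x=[0.0000 0.0000 0.0000 0.0000 0.2500 3.3750 15.6250 29.5000 24.2500] k=[0 0 0 0 0 3 13 33 24]
t=5: x=[0.0000 0.0000 0.0000 0.0000 0.3750 3.8750 14.2500 29.3750 25.1250] k=[0 0 0 0 1 4 17 25 28]
t=6: x=[0.0000 0.0000 0.0000 0.1250 1.2500 5.2500 16.3750 24.3750 27.6250] k=[0 0 0 3 1 6 12 22 28]
t=7: x=[0.0000 0.0000 0.3750 2.3750 1.8750 6.1250 12.5000 21.5000 27.2500] k=[0 0 0 2 5 4 9 26 25]
t=8: x=[0.0000 0.0000 0.2500 2.1250 4.5000 4.7500 10.5000 23.7500 25.1250] k=[0 0 3 1 9 2 13 27 22]
t=9: x=[0.0000 0.3750 2.3750 2.2500 7.1250 4.2500 13.3750 24.6250 22.6250] k=[0 0 4 5 11 5 12 28 24]
t=10: x=[0.0000 0.5000 3.6250 5.6250 9.5000 6.6250 13.1250 25.5000 24.5000] k=[0 4 4 10 12 8 17 24 26]
t=11: x=[0.5000 3.5000 4.7500 9.5000 11.2500 9.6250 16.7500 23.3750 25.7500] k=[0 1 5 7 13 8 16 25 29]
t=12: x=[0.1250 1.3750 4.7500 7.5000 11.6250 9.6250 16.1250 24.3750 28.5000] k=[0 2 2 7 12 14 15 27 33]
t=13: x=[0.2500 1.7500 2.6250 7.0000 11.6250 13.8750 16.3750 26.2500 32.2500] k=[3 0 0 5 8 10 13 30 30]
t=14: x=[2.6250 0.3750 0.6250 4.7500 7.8750 10.1250 14.7500 27.8750 30.0000] k=[3 4 4 3 10 9 17 26 31]
t=15: x=[3.1250 3.8750 3.8750 4.0000 9.0000 10.1250 17.1250 25.5000 30.3750] k=[0 8 5 2 8 9 14 22 29]
t=16: x=[1.0000 6.6250 5.0000 3.1250 7.3750 9.5000 14.3750 21.8750 28.1250] k=[0 9 4 1 3 11 10 22 26]
t=17: x=[1.1250 7.2500 4.2500 1.6250 3.7500 9.8750 11.6250 21.0000 25.5000] k=[1 7 1 5 7 8 10 22 22]
t=18: x=[1.7500 5.5000 2.2500 4.7500 6.8750 8.1250 11.2500 20.5000 22.0000] k=[3 5 3 8 4 4 14 24 20]
t=19: x=[3.2500 4.5000 3.8750 6.8750 4.5000 5.2500 14.0000 22.2500 20.5000] k=[4 7 7 10 7 4 11 26 21]

0.1996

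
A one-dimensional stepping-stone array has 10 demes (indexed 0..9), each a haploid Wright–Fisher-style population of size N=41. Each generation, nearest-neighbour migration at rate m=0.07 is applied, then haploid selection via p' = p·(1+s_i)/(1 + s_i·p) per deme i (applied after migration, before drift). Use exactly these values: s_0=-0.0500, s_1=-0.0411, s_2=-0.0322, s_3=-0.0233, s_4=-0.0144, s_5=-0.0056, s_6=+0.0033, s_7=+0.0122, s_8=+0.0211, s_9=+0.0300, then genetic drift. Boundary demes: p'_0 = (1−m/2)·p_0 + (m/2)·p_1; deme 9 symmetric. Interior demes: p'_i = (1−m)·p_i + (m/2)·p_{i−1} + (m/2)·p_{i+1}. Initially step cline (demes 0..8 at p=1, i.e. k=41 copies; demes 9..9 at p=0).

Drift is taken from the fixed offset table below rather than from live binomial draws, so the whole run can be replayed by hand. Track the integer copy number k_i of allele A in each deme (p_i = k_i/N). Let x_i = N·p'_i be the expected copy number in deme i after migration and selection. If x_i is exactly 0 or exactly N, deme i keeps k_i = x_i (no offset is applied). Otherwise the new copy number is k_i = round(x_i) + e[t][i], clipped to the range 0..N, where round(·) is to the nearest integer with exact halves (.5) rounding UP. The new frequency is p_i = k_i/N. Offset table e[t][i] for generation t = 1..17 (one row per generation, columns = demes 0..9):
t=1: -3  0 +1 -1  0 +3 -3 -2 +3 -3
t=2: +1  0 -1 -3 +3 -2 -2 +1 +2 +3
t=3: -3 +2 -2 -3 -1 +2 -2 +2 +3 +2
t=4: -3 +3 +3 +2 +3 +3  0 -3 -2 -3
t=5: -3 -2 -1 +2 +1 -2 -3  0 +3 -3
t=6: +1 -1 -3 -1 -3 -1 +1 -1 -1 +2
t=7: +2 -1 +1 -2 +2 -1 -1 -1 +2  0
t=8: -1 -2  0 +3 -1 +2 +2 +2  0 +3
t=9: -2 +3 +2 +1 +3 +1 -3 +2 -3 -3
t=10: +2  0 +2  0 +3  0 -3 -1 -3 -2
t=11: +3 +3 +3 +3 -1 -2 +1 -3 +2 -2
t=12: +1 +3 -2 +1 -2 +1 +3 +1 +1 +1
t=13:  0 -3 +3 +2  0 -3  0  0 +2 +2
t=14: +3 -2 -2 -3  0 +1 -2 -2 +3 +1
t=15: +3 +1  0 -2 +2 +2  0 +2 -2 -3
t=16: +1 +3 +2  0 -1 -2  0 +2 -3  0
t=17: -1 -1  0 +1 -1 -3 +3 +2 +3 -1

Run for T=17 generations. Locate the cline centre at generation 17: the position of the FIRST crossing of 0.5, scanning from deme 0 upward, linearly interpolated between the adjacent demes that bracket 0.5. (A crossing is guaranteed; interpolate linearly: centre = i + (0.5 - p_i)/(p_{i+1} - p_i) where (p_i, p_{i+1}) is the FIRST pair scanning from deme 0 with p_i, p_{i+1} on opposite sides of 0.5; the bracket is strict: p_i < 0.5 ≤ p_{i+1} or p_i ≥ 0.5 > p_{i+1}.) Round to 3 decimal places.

t=0: k=[41 41 41 41 41 41 41 41 41 0]
t=1: x=[41.0000 41.0000 41.0000 41.0000 41.0000 41.0000 41.0000 41.0000 39.5936 1.4765] k=[41 41 41 41 41 41 41 41 41 0]
t=2: x=[41.0000 41.0000 41.0000 41.0000 41.0000 41.0000 41.0000 41.0000 39.5936 1.4765] k=[41 41 41 41 41 41 41 41 41 4]
t=3: x=[41.0000 41.0000 41.0000 41.0000 41.0000 41.0000 41.0000 41.0000 39.7309 5.4328] k=[41 41 41 41 41 41 41 41 41 7]
t=4: x=[41.0000 41.0000 41.0000 41.0000 41.0000 41.0000 41.0000 41.0000 39.8339 8.3854] k=[41 41 41 41 41 41 41 41 38 5]
t=5: x=[41.0000 41.0000 41.0000 41.0000 41.0000 41.0000 41.0000 40.8963 37.0256 6.3112] k=[41 41 41 41 41 41 41 41 40 3]
t=6: x=[41.0000 41.0000 41.0000 41.0000 41.0000 41.0000 41.0000 40.9654 38.7842 4.4100] k=[41 41 41 41 41 41 41 40 38 6]
t=7: x=[41.0000 41.0000 41.0000 41.0000 41.0000 41.0000 40.9651 39.9772 37.0256 7.2956] k=[41 41 41 41 41 41 40 39 39 7]
t=8: x=[41.0000 41.0000 41.0000 41.0000 41.0000 40.9648 40.0032 39.0576 37.9397 8.3142] k=[41 41 41 41 41 41 41 41 38 11]
t=9: x=[41.0000 41.0000 41.0000 41.0000 41.0000 41.0000 41.0000 40.8963 37.2321 12.1967] k=[41 41 41 41 41 41 41 41 34 9]
t=10: x=[41.0000 41.0000 41.0000 41.0000 41.0000 41.0000 41.0000 40.7579 33.4988 10.0983] k=[41 41 41 41 41 41 41 40 30 8]
t=11: x=[41.0000 41.0000 41.0000 41.0000 41.0000 41.0000 40.9651 39.7003 29.7512 8.9755] k=[41 41 41 41 41 41 41 37 32 7]
t=12: x=[41.0000 41.0000 41.0000 41.0000 41.0000 41.0000 40.8605 37.0089 31.4538 8.0648] k=[41 41 41 41 41 41 41 38 32 9]
t=13: x=[41.0000 41.0000 41.0000 41.0000 41.0000 41.0000 40.8953 37.9296 31.5576 10.0272] k=[41 41 41 41 41 41 41 38 34 12]
t=14: x=[41.0000 41.0000 41.0000 41.0000 41.0000 41.0000 40.8953 37.9989 33.4988 13.0313] k=[41 41 41 41 41 41 39 36 36 14]
t=15: x=[41.0000 41.0000 41.0000 41.0000 41.0000 40.9296 38.9714 36.1570 35.3328 15.0504] k=[41 41 41 41 41 41 39 38 33 12]
t=16: x=[41.0000 41.0000 41.0000 41.0000 41.0000 40.9296 39.0412 37.8950 32.5806 12.9959] k=[41 41 41 41 41 39 39 40 30 13]
t=17: x=[41.0000 41.0000 41.0000 41.0000 40.9290 39.0596 39.0412 39.6311 29.9246 13.8649] k=[41 41 41 41 40 36 41 41 33 13]

8.625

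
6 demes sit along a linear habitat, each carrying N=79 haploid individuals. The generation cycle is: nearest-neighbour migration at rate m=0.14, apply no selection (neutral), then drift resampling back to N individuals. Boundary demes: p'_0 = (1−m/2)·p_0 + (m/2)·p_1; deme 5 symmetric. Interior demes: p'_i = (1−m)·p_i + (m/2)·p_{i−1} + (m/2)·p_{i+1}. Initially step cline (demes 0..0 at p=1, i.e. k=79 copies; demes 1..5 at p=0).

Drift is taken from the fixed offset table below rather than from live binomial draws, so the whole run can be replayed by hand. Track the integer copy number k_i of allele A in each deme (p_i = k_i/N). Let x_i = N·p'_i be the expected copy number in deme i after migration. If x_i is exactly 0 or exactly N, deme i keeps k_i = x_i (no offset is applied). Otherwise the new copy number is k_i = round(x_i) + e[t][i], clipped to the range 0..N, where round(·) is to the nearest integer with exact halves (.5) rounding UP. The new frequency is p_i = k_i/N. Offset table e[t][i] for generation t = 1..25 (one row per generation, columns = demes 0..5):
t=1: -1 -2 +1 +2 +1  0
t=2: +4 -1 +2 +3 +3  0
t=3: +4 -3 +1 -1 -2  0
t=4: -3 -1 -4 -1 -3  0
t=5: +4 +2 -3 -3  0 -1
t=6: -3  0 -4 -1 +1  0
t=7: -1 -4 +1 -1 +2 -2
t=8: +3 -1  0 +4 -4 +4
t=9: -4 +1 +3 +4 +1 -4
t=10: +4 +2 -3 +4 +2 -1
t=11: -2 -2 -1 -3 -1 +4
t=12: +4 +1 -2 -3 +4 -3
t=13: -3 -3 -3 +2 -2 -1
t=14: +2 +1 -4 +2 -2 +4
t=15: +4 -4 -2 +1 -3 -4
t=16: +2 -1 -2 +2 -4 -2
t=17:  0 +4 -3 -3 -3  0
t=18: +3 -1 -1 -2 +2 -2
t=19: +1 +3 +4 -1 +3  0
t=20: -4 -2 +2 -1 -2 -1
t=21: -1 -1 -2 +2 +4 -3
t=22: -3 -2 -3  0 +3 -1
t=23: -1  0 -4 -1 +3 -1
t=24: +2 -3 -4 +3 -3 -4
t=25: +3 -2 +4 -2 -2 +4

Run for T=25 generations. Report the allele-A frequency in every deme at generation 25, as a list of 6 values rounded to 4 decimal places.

t=0: k=[79 0 0 0 0 0]
t=1: x=[73.4700 5.5300 0.0000 0.0000 0.0000 0.0000] k=[72 4 0 0 0 0]
t=2: x=[67.2400 8.4800 0.2800 0.0000 0.0000 0.0000] k=[71 7 2 0 0 0]
t=3: x=[66.5200 11.1300 2.2100 0.1400 0.0000 0.0000] k=[71 8 3 0 0 0]
t=4: x=[66.5900 12.0600 3.1400 0.2100 0.0000 0.0000] k=[64 11 0 0 0 0]
t=5: x=[60.2900 13.9400 0.7700 0.0000 0.0000 0.0000] k=[64 16 0 0 0 0]
t=6: x=[60.6400 18.2400 1.1200 0.0000 0.0000 0.0000] k=[58 18 0 0 0 0]
t=7: x=[55.2000 19.5400 1.2600 0.0000 0.0000 0.0000] k=[54 16 2 0 0 0]
t=8: x=[51.3400 17.6800 2.8400 0.1400 0.0000 0.0000] k=[54 17 3 4 0 0]
t=9: x=[51.4100 18.6100 4.0500 3.6500 0.2800 0.0000] k=[47 20 7 8 1 0]
t=10: x=[45.1100 20.9800 7.9800 7.4400 1.4200 0.0700] k=[49 23 5 11 3 0]
t=11: x=[47.1800 23.5600 6.6800 10.0200 3.3500 0.2100] k=[45 22 6 7 2 4]
t=12: x=[43.3900 22.4900 7.1900 6.5800 2.4900 3.8600] k=[47 23 5 4 6 1]
t=13: x=[45.3200 23.4200 6.1900 4.2100 5.5100 1.3500] k=[42 20 3 6 4 0]
t=14: x=[40.4600 20.3500 4.4000 5.6500 3.8600 0.2800] k=[42 21 0 8 2 4]
t=15: x=[40.5300 21.0000 2.0300 7.0200 2.5600 3.8600] k=[45 17 0 8 0 0]
t=16: x=[43.0400 17.7700 1.7500 6.8800 0.5600 0.0000] k=[45 17 0 9 0 0]
t=17: x=[43.0400 17.7700 1.8200 7.7400 0.6300 0.0000] k=[43 22 0 5 0 0]
t=18: x=[41.5300 21.9300 1.8900 4.3000 0.3500 0.0000] k=[45 21 1 2 2 0]
t=19: x=[43.3200 21.2800 2.4700 1.9300 1.8600 0.1400] k=[44 24 6 1 5 0]
t=20: x=[42.6000 24.1400 6.9100 1.6300 4.3700 0.3500] k=[39 22 9 1 2 0]
t=21: x=[37.8100 22.2800 9.3500 1.6300 1.7900 0.1400] k=[37 21 7 4 6 0]
t=22: x=[35.8800 21.1400 7.7700 4.3500 5.4400 0.4200] k=[33 19 5 4 8 0]
t=23: x=[32.0200 19.0000 5.9100 4.3500 7.1600 0.5600] k=[31 19 2 3 10 0]
t=24: x=[30.1600 18.6500 3.2600 3.4200 8.8100 0.7000] k=[32 16 0 6 6 0]
t=25: x=[30.8800 16.0000 1.5400 5.5800 5.5800 0.4200] k=[34 14 6 4 4 4]

[0.4304, 0.1772, 0.0759, 0.0506, 0.0506, 0.0506]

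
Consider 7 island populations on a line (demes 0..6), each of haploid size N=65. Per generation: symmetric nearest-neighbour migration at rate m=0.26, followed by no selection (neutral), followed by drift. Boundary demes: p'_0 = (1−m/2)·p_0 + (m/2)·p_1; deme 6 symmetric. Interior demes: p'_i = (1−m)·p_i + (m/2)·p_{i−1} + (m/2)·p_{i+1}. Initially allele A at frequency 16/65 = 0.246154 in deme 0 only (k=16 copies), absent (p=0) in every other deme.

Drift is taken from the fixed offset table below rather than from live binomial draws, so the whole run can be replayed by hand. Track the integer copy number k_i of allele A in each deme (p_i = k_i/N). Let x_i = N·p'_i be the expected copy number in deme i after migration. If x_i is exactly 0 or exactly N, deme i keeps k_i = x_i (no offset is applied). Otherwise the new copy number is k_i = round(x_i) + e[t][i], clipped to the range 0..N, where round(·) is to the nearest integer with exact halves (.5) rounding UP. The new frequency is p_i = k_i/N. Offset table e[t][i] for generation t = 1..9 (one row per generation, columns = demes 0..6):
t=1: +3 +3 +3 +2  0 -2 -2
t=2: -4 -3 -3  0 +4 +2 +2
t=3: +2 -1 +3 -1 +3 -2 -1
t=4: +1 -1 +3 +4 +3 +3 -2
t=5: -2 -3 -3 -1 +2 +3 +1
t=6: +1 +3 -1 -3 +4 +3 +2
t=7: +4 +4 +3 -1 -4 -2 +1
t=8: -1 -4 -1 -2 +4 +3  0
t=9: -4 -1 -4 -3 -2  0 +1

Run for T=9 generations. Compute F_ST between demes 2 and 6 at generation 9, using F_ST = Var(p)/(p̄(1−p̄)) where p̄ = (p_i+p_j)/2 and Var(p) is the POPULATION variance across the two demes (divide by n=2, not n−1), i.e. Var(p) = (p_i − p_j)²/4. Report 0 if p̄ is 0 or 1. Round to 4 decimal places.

t=0: k=[16 0 0 0 0 0 0]
t=1: x=[13.9200 2.0800 0.0000 0.0000 0.0000 0.0000 0.0000] k=[17 5 0 0 0 0 0]
t=2: x=[15.4400 5.9100 0.6500 0.0000 0.0000 0.0000 0.0000] k=[11 3 0 0 0 0 0]
t=3: x=[9.9600 3.6500 0.3900 0.0000 0.0000 0.0000 0.0000] k=[12 3 3 0 0 0 0]
t=4: x=[10.8300 4.1700 2.6100 0.3900 0.0000 0.0000 0.0000] k=[12 3 6 4 0 0 0]
t=5: x=[10.8300 4.5600 5.3500 3.7400 0.5200 0.0000 0.0000] k=[9 2 2 3 3 0 0]
t=6: x=[8.0900 2.9100 2.1300 2.8700 2.6100 0.3900 0.0000] k=[9 6 1 0 7 3 0]
t=7: x=[8.6100 5.7400 1.5200 1.0400 5.5700 3.1300 0.3900] k=[13 10 5 0 2 1 1]
t=8: x=[12.6100 9.7400 5.0000 0.9100 1.6100 1.1300 1.0000] k=[12 6 4 0 6 4 1]
t=9: x=[11.2200 6.5200 3.7400 1.3000 4.9600 3.8700 1.3900] k=[7 6 0 0 3 4 2]

0.0156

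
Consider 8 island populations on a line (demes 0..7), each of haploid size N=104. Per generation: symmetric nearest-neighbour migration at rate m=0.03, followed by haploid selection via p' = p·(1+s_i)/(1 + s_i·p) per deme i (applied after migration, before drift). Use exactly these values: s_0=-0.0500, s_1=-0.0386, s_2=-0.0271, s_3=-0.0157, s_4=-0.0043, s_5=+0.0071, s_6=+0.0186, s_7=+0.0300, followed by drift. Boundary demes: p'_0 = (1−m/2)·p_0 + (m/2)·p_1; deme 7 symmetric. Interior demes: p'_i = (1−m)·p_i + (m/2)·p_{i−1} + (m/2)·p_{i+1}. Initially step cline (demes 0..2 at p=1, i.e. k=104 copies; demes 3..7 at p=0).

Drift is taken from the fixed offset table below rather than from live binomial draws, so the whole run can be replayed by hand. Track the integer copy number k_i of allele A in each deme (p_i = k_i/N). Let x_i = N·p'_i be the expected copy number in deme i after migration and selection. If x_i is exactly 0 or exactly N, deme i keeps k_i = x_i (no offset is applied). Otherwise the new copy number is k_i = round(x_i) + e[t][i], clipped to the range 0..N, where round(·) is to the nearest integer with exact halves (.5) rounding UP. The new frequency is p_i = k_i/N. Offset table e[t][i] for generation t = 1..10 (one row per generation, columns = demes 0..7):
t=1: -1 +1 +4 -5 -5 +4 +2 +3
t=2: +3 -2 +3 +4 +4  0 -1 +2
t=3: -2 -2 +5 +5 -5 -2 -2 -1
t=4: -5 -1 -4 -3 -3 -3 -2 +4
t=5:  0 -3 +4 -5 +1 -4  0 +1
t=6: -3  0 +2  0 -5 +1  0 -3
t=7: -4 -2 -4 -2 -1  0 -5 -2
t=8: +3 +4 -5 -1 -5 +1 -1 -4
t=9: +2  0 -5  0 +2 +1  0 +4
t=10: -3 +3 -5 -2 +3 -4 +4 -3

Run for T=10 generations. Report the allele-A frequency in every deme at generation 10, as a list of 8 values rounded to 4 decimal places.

[0.9519, 1.0000, 0.7404, 0.0577, 0.0481, 0.0000, 0.0385, 0.0000]

t=0: k=[104 104 104 0 0 0 0 0]
t=1: x=[104.0000 104.0000 102.3972 1.5359 0.0000 0.0000 0.0000 0.0000] k=[104 104 104 0 0 0 0 0]
t=2: x=[104.0000 104.0000 102.3972 1.5359 0.0000 0.0000 0.0000 0.0000] k=[104 104 104 6 0 0 0 0]
t=3: x=[104.0000 104.0000 102.4896 7.2722 0.0896 0.0000 0.0000 0.0000] k=[104 104 104 12 0 0 0 0]
t=4: x=[104.0000 104.0000 102.5821 13.0187 0.1792 0.0000 0.0000 0.0000] k=[104 104 99 10 0 0 0 0]
t=5: x=[104.0000 103.9220 97.5764 11.0280 0.1494 0.0000 0.0000 0.0000] k=[104 101 102 6 1 0 0 0]
t=6: x=[103.9526 100.9454 100.4520 7.2574 1.0555 0.0151 0.0000 0.0000] k=[101 101 102 7 0 1 0 0]
t=7: x=[100.8469 100.8987 100.4674 8.1997 0.1195 0.9768 0.0153 0.0000] k=[97 99 96 6 0 1 0 0]
t=8: x=[96.6889 98.7316 94.4596 7.1539 0.1045 0.9768 0.0153 0.0000] k=[100 103 89 6 0 2 0 0]
t=9: x=[99.8452 102.6952 87.5888 7.0503 0.1195 1.9535 0.0306 0.0000] k=[102 103 83 7 2 3 0 0]
t=10: x=[101.9126 102.6329 81.6822 7.9481 2.0812 2.9603 0.0458 0.0000] k=[99 104 77 6 5 0 4 0]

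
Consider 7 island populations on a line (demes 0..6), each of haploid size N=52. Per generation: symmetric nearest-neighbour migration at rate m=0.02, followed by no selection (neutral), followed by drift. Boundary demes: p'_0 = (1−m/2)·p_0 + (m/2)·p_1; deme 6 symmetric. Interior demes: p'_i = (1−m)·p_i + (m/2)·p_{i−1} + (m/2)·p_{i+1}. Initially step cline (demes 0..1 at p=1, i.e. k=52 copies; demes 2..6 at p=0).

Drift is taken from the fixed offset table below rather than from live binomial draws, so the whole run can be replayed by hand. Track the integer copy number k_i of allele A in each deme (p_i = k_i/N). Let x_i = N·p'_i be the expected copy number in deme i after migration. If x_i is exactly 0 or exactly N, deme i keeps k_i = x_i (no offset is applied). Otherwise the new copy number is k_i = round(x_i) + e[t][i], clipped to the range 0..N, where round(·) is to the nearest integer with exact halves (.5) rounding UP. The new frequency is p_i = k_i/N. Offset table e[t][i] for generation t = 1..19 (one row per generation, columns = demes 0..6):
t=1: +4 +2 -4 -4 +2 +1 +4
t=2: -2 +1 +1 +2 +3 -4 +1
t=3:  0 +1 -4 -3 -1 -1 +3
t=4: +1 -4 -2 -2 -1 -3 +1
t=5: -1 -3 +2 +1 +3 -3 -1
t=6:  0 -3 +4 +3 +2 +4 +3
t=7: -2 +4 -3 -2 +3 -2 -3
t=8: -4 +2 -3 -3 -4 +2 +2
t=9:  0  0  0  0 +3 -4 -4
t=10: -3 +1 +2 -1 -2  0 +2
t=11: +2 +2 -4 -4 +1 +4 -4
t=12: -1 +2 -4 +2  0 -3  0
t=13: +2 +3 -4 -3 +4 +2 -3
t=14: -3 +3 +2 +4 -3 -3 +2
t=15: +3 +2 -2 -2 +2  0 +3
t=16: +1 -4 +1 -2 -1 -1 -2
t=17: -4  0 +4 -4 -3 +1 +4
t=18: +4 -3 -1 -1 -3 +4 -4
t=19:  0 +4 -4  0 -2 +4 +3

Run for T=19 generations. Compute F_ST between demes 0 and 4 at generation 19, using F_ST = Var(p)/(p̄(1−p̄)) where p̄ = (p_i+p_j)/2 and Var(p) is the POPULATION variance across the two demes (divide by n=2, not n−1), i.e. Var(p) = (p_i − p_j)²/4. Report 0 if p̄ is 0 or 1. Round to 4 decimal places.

t=0: k=[52 52 0 0 0 0 0]
t=1: x=[52.0000 51.4800 0.5200 0.0000 0.0000 0.0000 0.0000] k=[52 52 0 0 0 0 0]
t=2: x=[52.0000 51.4800 0.5200 0.0000 0.0000 0.0000 0.0000] k=[52 52 2 0 0 0 0]
t=3: x=[52.0000 51.5000 2.4800 0.0200 0.0000 0.0000 0.0000] k=[52 52 0 0 0 0 0]
t=4: x=[52.0000 51.4800 0.5200 0.0000 0.0000 0.0000 0.0000] k=[52 47 0 0 0 0 0]
t=5: x=[51.9500 46.5800 0.4700 0.0000 0.0000 0.0000 0.0000] k=[51 44 2 0 0 0 0]
t=6: x=[50.9300 43.6500 2.4000 0.0200 0.0000 0.0000 0.0000] k=[51 41 6 3 0 0 0]
t=7: x=[50.9000 40.7500 6.3200 3.0000 0.0300 0.0000 0.0000] k=[49 45 3 1 3 0 0]
t=8: x=[48.9600 44.6200 3.4000 1.0400 2.9500 0.0300 0.0000] k=[45 47 0 0 0 2 0]
t=9: x=[45.0200 46.5100 0.4700 0.0000 0.0200 1.9600 0.0200] k=[45 47 0 0 3 0 0]
t=10: x=[45.0200 46.5100 0.4700 0.0300 2.9400 0.0300 0.0000] k=[42 48 2 0 1 0 0]
t=11: x=[42.0600 47.4800 2.4400 0.0300 0.9800 0.0100 0.0000] k=[44 49 0 0 2 4 0]
t=12: x=[44.0500 48.4600 0.4900 0.0200 2.0000 3.9400 0.0400] k=[43 50 0 2 2 1 0]
t=13: x=[43.0700 49.4300 0.5200 1.9800 1.9900 1.0000 0.0100] k=[45 52 0 0 6 3 0]
t=14: x=[45.0700 51.4100 0.5200 0.0600 5.9100 3.0000 0.0300] k=[42 52 3 4 3 0 2]
t=15: x=[42.1000 51.4100 3.5000 3.9800 2.9800 0.0500 1.9800] k=[45 52 2 2 5 0 5]
t=16: x=[45.0700 51.4300 2.5000 2.0300 4.9200 0.1000 4.9500] k=[46 47 4 0 4 0 3]
t=17: x=[46.0100 46.5600 4.3900 0.0800 3.9200 0.0700 2.9700] k=[42 47 8 0 1 1 7]
t=18: x=[42.0500 46.5600 8.3100 0.0900 0.9900 1.0600 6.9400] k=[46 44 7 0 0 5 3]
t=19: x=[45.9800 43.6500 7.3000 0.0700 0.0500 4.9300 3.0200] k=[46 48 3 0 0 9 6]

0.7931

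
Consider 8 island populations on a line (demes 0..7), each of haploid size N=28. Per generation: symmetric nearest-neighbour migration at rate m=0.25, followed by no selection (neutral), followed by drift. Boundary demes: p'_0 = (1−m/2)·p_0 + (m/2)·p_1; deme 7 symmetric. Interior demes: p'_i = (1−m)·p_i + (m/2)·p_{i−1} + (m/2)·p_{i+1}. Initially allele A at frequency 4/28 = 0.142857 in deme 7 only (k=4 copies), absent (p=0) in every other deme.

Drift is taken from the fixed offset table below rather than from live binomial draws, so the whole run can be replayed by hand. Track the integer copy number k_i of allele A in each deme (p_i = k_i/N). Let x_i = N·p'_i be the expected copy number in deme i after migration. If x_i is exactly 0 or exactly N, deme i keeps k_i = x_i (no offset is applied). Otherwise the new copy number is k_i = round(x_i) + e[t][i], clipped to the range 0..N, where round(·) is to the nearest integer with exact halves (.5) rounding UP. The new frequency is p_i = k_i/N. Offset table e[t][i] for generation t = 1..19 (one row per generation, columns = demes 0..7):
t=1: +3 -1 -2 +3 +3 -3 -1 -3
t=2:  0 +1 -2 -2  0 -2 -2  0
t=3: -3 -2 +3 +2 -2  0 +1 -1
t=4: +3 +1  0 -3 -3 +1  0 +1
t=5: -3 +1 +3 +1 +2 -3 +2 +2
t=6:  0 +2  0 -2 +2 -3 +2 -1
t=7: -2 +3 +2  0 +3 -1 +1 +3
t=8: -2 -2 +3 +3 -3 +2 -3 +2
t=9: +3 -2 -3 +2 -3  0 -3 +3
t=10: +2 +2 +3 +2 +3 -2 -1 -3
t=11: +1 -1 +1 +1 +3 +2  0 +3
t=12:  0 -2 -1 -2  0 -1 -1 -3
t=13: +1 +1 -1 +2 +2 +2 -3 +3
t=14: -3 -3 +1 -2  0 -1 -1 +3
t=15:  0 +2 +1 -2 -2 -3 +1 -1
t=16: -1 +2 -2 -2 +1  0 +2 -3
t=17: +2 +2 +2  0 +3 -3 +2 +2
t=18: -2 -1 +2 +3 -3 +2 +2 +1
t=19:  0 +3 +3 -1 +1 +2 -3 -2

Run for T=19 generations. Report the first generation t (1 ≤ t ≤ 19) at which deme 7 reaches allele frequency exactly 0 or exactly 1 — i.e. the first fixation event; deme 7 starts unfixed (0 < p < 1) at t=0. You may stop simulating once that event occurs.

t=0: k=[0 0 0 0 0 0 0 4]
t=1: x=[0.0000 0.0000 0.0000 0.0000 0.0000 0.0000 0.5000 3.5000] k=[0 0 0 0 0 0 0 1]
t=2: x=[0.0000 0.0000 0.0000 0.0000 0.0000 0.0000 0.1250 0.8750] k=[0 0 0 0 0 0 0 1]
t=3: x=[0.0000 0.0000 0.0000 0.0000 0.0000 0.0000 0.1250 0.8750] k=[0 0 0 0 0 0 1 0]

3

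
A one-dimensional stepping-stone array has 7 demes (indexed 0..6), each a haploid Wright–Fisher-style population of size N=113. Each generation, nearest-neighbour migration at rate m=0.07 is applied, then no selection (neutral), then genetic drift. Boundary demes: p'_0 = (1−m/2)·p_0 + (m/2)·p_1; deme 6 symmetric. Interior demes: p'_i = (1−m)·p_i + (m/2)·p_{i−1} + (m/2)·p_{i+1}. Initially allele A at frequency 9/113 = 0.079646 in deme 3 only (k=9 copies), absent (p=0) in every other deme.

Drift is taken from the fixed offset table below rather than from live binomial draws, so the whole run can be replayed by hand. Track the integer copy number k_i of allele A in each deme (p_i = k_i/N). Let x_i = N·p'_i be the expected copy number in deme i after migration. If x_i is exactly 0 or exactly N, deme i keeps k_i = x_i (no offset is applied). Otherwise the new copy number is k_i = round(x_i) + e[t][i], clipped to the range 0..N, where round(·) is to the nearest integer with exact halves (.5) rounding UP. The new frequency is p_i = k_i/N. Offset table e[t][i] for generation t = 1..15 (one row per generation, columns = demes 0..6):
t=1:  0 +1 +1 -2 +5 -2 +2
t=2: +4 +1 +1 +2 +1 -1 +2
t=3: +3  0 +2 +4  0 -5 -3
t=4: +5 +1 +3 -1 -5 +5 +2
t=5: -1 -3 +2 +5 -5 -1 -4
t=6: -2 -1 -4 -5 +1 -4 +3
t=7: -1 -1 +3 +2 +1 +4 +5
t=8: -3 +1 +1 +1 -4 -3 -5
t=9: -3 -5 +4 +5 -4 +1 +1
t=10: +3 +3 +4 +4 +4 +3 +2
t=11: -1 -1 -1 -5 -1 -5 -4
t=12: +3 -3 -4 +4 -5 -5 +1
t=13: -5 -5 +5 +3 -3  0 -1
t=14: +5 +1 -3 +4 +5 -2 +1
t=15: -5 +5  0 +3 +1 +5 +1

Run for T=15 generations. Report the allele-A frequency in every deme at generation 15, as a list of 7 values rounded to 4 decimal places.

[0.0000, 0.0619, 0.1150, 0.2212, 0.0619, 0.0442, 0.0354]

t=0: k=[0 0 0 9 0 0 0]
t=1: x=[0.0000 0.0000 0.3150 8.3700 0.3150 0.0000 0.0000] k=[0 0 1 6 5 0 0]
t=2: x=[0.0000 0.0350 1.1400 5.7900 4.8600 0.1750 0.0000] k=[0 1 2 8 6 0 0]
t=3: x=[0.0350 1.0000 2.1750 7.7200 5.8600 0.2100 0.0000] k=[3 1 4 12 6 0 0]
t=4: x=[2.9300 1.1750 4.1750 11.5100 6.0000 0.2100 0.0000] k=[8 2 7 11 1 5 0]
t=5: x=[7.7900 2.3850 6.9650 10.5100 1.4900 4.6850 0.1750] k=[7 0 9 16 0 4 0]
t=6: x=[6.7550 0.5600 8.9300 15.1950 0.7000 3.7200 0.1400] k=[5 0 5 10 2 0 3]
t=7: x=[4.8250 0.3500 5.0000 9.5450 2.2100 0.1750 2.8950] k=[4 0 8 12 3 4 8]
t=8: x=[3.8600 0.4200 7.8600 11.5450 3.3500 4.1050 7.8600] k=[1 1 9 13 0 1 3]
t=9: x=[1.0000 1.2800 8.8600 12.4050 0.4900 1.0350 2.9300] k=[0 0 13 17 0 2 4]
t=10: x=[0.0000 0.4550 12.6850 16.2650 0.6650 2.0000 3.9300] k=[0 3 17 20 5 5 6]
t=11: x=[0.1050 3.3850 16.6150 19.3700 5.5250 5.0350 5.9650] k=[0 2 16 14 5 0 2]
t=12: x=[0.0700 2.4200 15.4400 13.7550 5.1400 0.2450 1.9300] k=[3 0 11 18 0 0 3]
t=13: x=[2.8950 0.4900 10.8600 17.1250 0.6300 0.1050 2.8950] k=[0 0 16 20 0 0 2]
t=14: x=[0.0000 0.5600 15.5800 19.1600 0.7000 0.0700 1.9300] k=[0 2 13 23 6 0 3]
t=15: x=[0.0700 2.3150 12.9650 22.0550 6.3850 0.3150 2.8950] k=[0 7 13 25 7 5 4]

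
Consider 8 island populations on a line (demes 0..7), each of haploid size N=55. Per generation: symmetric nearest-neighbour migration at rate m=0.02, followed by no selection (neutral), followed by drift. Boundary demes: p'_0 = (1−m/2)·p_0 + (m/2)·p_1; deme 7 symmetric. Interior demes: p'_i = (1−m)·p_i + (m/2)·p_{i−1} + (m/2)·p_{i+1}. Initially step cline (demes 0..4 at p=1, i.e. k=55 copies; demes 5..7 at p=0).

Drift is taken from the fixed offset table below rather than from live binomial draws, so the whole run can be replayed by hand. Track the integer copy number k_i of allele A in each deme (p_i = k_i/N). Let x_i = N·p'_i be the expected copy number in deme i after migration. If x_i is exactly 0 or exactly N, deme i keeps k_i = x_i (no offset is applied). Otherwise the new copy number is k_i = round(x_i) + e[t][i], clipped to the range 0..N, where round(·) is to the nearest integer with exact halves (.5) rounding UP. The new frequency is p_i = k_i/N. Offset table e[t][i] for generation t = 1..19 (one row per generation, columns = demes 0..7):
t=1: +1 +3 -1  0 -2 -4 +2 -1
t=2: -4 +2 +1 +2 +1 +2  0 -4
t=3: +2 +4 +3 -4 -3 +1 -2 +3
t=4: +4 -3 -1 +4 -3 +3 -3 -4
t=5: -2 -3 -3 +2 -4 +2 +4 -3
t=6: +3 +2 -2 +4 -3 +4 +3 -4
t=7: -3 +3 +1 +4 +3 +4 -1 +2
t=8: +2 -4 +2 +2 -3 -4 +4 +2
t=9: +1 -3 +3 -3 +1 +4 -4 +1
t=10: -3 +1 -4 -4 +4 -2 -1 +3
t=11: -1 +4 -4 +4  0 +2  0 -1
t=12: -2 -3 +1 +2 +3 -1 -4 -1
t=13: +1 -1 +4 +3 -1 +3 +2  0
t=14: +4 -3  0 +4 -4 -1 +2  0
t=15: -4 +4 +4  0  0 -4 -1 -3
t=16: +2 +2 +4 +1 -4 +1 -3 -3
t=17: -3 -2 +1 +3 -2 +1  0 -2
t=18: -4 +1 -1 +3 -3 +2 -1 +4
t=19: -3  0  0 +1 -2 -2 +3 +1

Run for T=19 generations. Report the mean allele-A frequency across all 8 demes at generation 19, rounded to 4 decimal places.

t=0: k=[55 55 55 55 55 0 0 0]
t=1: x=[55.0000 55.0000 55.0000 55.0000 54.4500 0.5500 0.0000 0.0000] k=[55 55 55 55 52 0 0 0]
t=2: x=[55.0000 55.0000 55.0000 54.9700 51.5100 0.5200 0.0000 0.0000] k=[55 55 55 55 53 3 0 0]
t=3: x=[55.0000 55.0000 55.0000 54.9800 52.5200 3.4700 0.0300 0.0000] k=[55 55 55 51 50 4 0 0]
t=4: x=[55.0000 55.0000 54.9600 51.0300 49.5500 4.4200 0.0400 0.0000] k=[55 55 54 55 47 7 0 0]
t=5: x=[55.0000 54.9900 54.0200 54.9100 46.6800 7.3300 0.0700 0.0000] k=[55 52 51 55 43 9 4 0]
t=6: x=[54.9700 52.0200 51.0500 54.8400 42.7800 9.2900 4.0100 0.0400] k=[55 54 49 55 40 13 7 0]
t=7: x=[54.9900 53.9600 49.1100 54.7900 39.8800 13.2100 6.9900 0.0700] k=[52 55 50 55 43 17 6 2]
t=8: x=[52.0300 54.9200 50.1000 54.8300 42.8600 17.1500 6.0700 2.0400] k=[54 51 52 55 40 13 10 4]
t=9: x=[53.9700 51.0400 52.0200 54.8200 39.8800 13.2400 9.9700 4.0600] k=[55 48 55 52 41 17 6 5]
t=10: x=[54.9300 48.1400 54.9000 51.9200 40.8700 17.1300 6.1000 5.0100] k=[52 49 51 48 45 15 5 8]
t=11: x=[51.9700 49.0500 50.9500 48.0000 44.7300 15.2000 5.1300 7.9700] k=[51 53 47 52 45 17 5 7]
t=12: x=[51.0200 52.9200 47.1100 51.8800 44.7900 17.1600 5.1400 6.9800] k=[49 50 48 54 48 16 1 6]
t=13: x=[49.0100 49.9700 48.0800 53.8800 47.7400 16.1700 1.2000 5.9500] k=[50 49 52 55 47 19 3 6]
t=14: x=[49.9900 49.0400 52.0000 54.8900 46.8000 19.1200 3.1900 5.9700] k=[54 46 52 55 43 18 5 6]
t=15: x=[53.9200 46.1400 51.9700 54.8500 42.8700 18.1200 5.1400 5.9900] k=[50 50 55 55 43 14 4 3]
t=16: x=[50.0000 50.0500 54.9500 54.8800 42.8300 14.1900 4.0900 3.0100] k=[52 52 55 55 39 15 1 0]
t=17: x=[52.0000 52.0300 54.9700 54.8400 38.9200 15.1000 1.1300 0.0100] k=[49 50 55 55 37 16 1 0]
t=18: x=[49.0100 50.0400 54.9500 54.8200 36.9700 16.0600 1.1400 0.0100] k=[45 51 54 55 34 18 0 4]
t=19: x=[45.0600 50.9700 53.9800 54.7800 34.0500 17.9800 0.2200 3.9600] k=[42 51 54 55 32 16 3 5]

0.5864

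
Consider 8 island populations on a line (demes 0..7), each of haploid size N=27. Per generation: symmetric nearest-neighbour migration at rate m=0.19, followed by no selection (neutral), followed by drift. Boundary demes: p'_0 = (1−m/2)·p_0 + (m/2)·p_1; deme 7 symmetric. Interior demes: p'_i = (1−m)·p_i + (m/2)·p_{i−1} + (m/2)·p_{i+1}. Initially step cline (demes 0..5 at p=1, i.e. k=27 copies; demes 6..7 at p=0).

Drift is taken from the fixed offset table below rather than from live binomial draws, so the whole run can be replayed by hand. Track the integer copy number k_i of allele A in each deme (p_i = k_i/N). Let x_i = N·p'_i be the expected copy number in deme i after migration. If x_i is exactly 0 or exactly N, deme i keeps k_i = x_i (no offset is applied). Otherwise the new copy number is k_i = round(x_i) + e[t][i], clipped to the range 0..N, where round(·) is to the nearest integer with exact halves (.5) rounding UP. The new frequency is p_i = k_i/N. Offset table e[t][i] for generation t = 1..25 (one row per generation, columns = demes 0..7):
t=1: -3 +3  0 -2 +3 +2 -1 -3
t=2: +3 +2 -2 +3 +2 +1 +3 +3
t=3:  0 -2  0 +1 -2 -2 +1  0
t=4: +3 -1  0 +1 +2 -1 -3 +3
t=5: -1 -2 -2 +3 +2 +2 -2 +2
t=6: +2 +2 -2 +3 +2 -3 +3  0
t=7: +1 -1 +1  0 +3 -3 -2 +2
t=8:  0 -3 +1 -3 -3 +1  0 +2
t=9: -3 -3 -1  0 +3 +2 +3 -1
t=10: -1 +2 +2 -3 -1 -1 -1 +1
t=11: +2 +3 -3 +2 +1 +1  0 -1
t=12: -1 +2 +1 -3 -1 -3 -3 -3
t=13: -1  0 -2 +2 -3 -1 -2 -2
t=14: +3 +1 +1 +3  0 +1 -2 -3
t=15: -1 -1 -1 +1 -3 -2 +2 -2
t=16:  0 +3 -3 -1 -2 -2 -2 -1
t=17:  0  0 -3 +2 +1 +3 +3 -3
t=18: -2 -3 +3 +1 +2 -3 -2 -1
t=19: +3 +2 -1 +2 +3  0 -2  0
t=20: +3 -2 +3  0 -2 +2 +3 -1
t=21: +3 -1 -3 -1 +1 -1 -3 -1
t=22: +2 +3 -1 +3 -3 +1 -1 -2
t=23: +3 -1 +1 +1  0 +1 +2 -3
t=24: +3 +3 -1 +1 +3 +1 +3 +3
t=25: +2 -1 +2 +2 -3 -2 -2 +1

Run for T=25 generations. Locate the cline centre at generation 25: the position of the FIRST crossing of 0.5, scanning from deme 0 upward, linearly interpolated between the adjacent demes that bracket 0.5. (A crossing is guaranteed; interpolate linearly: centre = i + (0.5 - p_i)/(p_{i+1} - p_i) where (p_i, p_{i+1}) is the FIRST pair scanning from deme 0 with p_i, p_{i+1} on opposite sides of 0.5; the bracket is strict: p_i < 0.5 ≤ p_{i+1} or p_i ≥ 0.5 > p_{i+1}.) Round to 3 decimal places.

t=0: k=[27 27 27 27 27 27 0 0]
t=1: x=[27.0000 27.0000 27.0000 27.0000 27.0000 24.4350 2.5650 0.0000] k=[27 27 27 27 27 26 2 0]
t=2: x=[27.0000 27.0000 27.0000 27.0000 26.9050 23.8150 4.0900 0.1900] k=[27 27 27 27 27 25 7 3]
t=3: x=[27.0000 27.0000 27.0000 27.0000 26.8100 23.4800 8.3300 3.3800] k=[27 27 27 27 25 21 9 3]
t=4: x=[27.0000 27.0000 27.0000 26.8100 24.8100 20.2400 9.5700 3.5700] k=[27 27 27 27 27 19 7 7]
t=5: x=[27.0000 27.0000 27.0000 27.0000 26.2400 18.6200 8.1400 7.0000] k=[27 27 27 27 27 21 6 9]
t=6: x=[27.0000 27.0000 27.0000 27.0000 26.4300 20.1450 7.7100 8.7150] k=[27 27 27 27 27 17 11 9]
t=7: x=[27.0000 27.0000 27.0000 27.0000 26.0500 17.3800 11.3800 9.1900] k=[27 27 27 27 27 14 9 11]
t=8: x=[27.0000 27.0000 27.0000 27.0000 25.7650 14.7600 9.6650 10.8100] k=[27 27 27 27 23 16 10 13]
t=9: x=[27.0000 27.0000 27.0000 26.6200 22.7150 16.0950 10.8550 12.7150] k=[27 27 27 27 26 18 14 12]
t=10: x=[27.0000 27.0000 27.0000 26.9050 25.3350 18.3800 14.1900 12.1900] k=[27 27 27 24 24 17 13 13]
t=11: x=[27.0000 27.0000 26.7150 24.2850 23.3350 17.2850 13.3800 13.0000] k=[27 27 24 26 24 18 13 12]
t=12: x=[27.0000 26.7150 24.4750 25.6200 23.6200 18.0950 13.3800 12.0950] k=[27 27 25 23 23 15 10 9]
t=13: x=[27.0000 26.8100 25.0000 23.1900 22.2400 15.2850 10.3800 9.0950] k=[27 27 23 25 19 14 8 7]
t=14: x=[27.0000 26.6200 23.5700 24.2400 19.0950 13.9050 8.4750 7.0950] k=[27 27 25 27 19 15 6 4]
t=15: x=[27.0000 26.8100 25.3800 26.0500 19.3800 14.5250 6.6650 4.1900] k=[27 26 24 27 16 13 9 2]
t=16: x=[26.9050 25.9050 24.4750 25.6700 16.7600 12.9050 8.7150 2.6650] k=[27 27 21 25 15 11 7 2]
t=17: x=[27.0000 26.4300 21.9500 23.6700 15.5700 11.0000 6.9050 2.4750] k=[27 26 19 26 17 14 10 0]
t=18: x=[26.9050 25.4300 20.3300 24.4800 17.5700 13.9050 9.4300 0.9500] k=[25 22 23 25 20 11 7 0]
t=19: x=[24.7150 22.3800 23.0950 24.3350 19.6200 11.4750 6.7150 0.6650] k=[27 24 22 26 23 11 5 1]
t=20: x=[26.7150 24.0950 22.5700 25.3350 22.1450 11.5700 5.1900 1.3800] k=[27 22 26 25 20 14 8 0]
t=21: x=[26.5250 22.8550 25.5250 24.6200 19.9050 14.0000 7.8100 0.7600] k=[27 22 23 24 21 13 5 0]
t=22: x=[26.5250 22.5700 23.0000 23.6200 20.5250 13.0000 5.2850 0.4750] k=[27 26 22 27 18 14 4 0]
t=23: x=[26.9050 25.7150 22.8550 25.6700 18.4750 13.4300 4.5700 0.3800] k=[27 25 24 27 18 14 7 0]
t=24: x=[26.8100 25.0950 24.3800 25.8600 18.4750 13.7150 7.0000 0.6650] k=[27 27 23 27 21 15 10 4]
t=25: x=[27.0000 26.6200 23.7600 26.0500 21.0000 15.0950 9.9050 4.5700] k=[27 26 26 27 18 13 8 6]

4.900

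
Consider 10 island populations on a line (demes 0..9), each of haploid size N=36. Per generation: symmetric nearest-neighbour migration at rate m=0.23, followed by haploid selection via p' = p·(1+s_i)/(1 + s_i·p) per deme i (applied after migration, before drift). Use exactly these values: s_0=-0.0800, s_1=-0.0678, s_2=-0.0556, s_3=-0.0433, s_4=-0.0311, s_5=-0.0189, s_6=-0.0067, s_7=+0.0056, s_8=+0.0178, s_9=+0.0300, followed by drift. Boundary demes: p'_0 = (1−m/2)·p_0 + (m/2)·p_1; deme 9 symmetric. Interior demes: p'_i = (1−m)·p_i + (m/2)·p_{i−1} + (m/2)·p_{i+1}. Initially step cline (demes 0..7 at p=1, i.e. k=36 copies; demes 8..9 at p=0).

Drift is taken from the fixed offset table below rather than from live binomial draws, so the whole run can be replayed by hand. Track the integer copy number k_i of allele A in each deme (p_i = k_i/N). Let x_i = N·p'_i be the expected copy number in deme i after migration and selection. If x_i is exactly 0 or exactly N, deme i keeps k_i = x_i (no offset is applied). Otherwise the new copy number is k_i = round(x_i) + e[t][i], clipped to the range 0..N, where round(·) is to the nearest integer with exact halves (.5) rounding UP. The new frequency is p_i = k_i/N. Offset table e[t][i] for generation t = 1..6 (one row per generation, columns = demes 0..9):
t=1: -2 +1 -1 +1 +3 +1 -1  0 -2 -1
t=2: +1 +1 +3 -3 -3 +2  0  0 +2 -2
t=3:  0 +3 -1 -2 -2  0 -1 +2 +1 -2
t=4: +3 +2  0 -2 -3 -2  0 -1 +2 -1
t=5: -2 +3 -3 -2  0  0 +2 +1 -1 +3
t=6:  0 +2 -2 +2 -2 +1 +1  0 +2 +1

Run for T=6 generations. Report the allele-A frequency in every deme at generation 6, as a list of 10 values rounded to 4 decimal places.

[1.0000, 1.0000, 1.0000, 1.0000, 0.9444, 0.9722, 0.9722, 0.6944, 0.4167, 0.1944]

t=0: k=[36 36 36 36 36 36 36 36 0 0]
t=1: x=[36.0000 36.0000 36.0000 36.0000 36.0000 36.0000 36.0000 31.8804 4.2051 0.0000] k=[36 36 36 36 36 36 36 32 2 0]
t=2: x=[36.0000 36.0000 36.0000 36.0000 36.0000 36.0000 35.5369 29.0414 5.2992 0.2369] k=[36 36 36 36 36 36 36 29 7 0]
t=3: x=[36.0000 36.0000 36.0000 36.0000 36.0000 36.0000 35.1897 27.3119 8.8422 0.8286] k=[36 36 36 36 36 36 34 29 10 0]
t=4: x=[36.0000 36.0000 36.0000 36.0000 36.0000 35.7656 33.6402 27.4265 11.1705 1.1834] k=[36 36 36 36 36 34 34 26 13 0]
t=5: x=[36.0000 36.0000 36.0000 36.0000 35.7627 34.1976 33.0619 25.4667 13.1469 1.5379] k=[36 36 36 36 36 34 35 26 12 5]
t=6: x=[36.0000 36.0000 36.0000 36.0000 35.7627 34.3146 33.8364 25.4667 12.9509 5.9504] k=[36 36 36 36 34 35 35 25 15 7]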